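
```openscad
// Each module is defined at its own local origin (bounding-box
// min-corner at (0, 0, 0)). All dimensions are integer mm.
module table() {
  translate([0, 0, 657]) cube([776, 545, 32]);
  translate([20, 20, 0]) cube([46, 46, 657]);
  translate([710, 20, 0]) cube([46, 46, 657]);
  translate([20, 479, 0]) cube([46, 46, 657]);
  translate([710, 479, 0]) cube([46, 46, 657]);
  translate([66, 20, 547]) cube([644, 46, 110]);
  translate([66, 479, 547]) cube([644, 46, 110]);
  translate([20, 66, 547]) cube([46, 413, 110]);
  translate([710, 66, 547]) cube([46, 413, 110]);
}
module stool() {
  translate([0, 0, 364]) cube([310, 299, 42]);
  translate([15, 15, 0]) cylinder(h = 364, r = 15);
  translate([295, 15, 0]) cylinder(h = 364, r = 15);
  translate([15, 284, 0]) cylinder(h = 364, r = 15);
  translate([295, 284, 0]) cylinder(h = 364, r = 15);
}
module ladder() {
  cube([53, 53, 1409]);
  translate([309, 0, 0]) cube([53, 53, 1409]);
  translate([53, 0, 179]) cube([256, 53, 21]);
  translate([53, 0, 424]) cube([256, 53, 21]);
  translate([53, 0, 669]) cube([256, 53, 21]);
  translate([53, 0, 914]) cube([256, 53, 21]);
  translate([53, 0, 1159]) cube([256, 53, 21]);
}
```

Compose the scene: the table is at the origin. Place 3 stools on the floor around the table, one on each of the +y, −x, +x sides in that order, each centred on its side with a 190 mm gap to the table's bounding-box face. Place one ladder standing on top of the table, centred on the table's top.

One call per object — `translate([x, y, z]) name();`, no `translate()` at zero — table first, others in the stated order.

table();
translate([233, 735, 0]) stool();
translate([-500, 123, 0]) stool();
translate([966, 123, 0]) stool();
translate([207, 246, 689]) ladder();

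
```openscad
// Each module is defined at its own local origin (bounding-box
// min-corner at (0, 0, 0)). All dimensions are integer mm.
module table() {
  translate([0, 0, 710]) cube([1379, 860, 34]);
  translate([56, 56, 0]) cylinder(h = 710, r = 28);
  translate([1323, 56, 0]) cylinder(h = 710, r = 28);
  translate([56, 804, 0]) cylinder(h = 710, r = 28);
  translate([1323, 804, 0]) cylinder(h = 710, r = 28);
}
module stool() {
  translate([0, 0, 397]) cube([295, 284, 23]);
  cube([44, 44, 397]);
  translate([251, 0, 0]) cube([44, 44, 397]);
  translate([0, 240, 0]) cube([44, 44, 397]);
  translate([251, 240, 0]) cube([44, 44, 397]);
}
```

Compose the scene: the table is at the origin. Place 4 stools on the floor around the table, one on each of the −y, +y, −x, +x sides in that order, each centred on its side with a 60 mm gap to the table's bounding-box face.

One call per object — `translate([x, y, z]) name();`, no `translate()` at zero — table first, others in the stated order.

table();
translate([542, -344, 0]) stool();
translate([542, 920, 0]) stool();
translate([-355, 288, 0]) stool();
translate([1439, 288, 0]) stool();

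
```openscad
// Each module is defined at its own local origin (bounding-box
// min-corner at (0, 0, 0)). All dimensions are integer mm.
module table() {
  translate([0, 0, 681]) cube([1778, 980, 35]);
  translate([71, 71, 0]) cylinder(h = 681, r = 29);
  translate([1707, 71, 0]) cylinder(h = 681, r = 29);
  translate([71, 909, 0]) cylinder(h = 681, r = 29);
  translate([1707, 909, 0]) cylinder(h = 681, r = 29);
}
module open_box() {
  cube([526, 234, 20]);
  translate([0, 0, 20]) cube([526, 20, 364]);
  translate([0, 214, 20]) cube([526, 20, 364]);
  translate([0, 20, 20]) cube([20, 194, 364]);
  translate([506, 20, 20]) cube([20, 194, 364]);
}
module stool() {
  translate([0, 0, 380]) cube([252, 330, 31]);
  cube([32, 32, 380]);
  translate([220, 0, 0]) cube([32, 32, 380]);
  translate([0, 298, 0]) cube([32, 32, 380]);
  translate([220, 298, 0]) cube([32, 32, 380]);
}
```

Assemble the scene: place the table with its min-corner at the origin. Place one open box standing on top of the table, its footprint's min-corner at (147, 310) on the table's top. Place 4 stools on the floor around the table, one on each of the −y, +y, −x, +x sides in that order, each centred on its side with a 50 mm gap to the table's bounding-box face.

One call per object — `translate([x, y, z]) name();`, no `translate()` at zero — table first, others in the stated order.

table();
translate([147, 310, 716]) open_box();
translate([763, -380, 0]) stool();
translate([763, 1030, 0]) stool();
translate([-302, 325, 0]) stool();
translate([1828, 325, 0]) stool();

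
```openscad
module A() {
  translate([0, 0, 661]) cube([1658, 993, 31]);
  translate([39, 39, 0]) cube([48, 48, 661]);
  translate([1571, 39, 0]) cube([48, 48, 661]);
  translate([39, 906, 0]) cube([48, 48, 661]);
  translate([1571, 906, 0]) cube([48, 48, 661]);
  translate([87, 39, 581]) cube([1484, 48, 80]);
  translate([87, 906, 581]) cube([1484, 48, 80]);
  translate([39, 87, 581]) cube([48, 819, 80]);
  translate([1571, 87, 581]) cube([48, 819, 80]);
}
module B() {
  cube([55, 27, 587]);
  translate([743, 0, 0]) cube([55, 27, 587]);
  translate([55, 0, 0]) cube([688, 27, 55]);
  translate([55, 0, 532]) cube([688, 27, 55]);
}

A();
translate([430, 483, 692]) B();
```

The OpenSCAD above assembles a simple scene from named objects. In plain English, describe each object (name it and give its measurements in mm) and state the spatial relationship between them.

A is a rectangular dining table. The top is 1658×993×31 mm with its upper surface at z = 692 mm. It stands on four 48×48 mm square legs, each inset 39 mm from the nearest pair of top edges, running from the floor to the underside of the top. Four apron rails, 48 mm thick and 80 mm tall, run between adjacent legs with their top edges flush with the underside of the top and their outer faces flush with the legs' outer faces.

B is a rectangular picture frame lying in the x–z plane (depth along y). The opening is 688 mm wide (x) by 477 mm tall (z), surrounded by a border 55 mm wide on all four sides. The frame is 27 mm deep and is made of two full-height vertical stiles with two horizontal rails fitted between them.

The picture frame is on top of the table, centred.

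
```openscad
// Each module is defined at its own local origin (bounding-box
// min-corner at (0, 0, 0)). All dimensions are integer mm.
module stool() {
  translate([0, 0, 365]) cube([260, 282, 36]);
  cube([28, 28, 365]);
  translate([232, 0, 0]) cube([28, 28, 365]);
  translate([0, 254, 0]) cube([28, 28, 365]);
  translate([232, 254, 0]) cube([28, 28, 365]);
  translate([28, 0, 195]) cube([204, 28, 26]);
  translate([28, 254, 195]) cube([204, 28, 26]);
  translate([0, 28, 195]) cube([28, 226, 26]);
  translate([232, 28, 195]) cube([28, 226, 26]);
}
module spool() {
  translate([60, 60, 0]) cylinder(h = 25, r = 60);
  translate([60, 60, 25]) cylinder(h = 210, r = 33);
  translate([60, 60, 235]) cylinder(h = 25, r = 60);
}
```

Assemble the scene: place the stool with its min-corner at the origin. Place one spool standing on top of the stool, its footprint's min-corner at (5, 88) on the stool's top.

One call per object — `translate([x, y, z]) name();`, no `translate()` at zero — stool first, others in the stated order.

stool();
translate([5, 88, 401]) spool();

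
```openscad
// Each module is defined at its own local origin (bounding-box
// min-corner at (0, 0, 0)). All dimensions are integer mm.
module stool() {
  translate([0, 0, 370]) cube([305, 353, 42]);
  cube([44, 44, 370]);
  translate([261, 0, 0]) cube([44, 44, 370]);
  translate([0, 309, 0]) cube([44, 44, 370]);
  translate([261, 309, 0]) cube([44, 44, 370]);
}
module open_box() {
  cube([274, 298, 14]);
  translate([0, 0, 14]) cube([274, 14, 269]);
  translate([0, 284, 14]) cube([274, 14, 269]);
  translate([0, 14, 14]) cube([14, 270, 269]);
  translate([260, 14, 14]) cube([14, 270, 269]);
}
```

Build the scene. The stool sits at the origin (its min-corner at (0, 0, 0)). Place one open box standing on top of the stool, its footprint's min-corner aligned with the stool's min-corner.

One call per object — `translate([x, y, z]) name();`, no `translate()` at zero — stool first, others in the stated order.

stool();
translate([0, 0, 412]) open_box();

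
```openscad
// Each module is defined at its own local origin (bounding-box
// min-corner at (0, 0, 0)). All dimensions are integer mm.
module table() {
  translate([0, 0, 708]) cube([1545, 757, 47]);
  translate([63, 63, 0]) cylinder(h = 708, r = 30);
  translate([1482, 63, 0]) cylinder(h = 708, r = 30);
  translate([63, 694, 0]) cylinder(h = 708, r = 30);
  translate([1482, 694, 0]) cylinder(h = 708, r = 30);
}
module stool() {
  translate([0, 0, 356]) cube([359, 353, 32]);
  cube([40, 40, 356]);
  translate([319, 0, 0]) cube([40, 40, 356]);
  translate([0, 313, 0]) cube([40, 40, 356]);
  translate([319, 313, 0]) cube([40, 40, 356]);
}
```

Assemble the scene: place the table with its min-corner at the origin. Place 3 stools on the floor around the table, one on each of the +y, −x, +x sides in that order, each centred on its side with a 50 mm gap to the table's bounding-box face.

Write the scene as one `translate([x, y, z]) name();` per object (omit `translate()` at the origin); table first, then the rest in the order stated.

table();
translate([593, 807, 0]) stool();
translate([-409, 202, 0]) stool();
translate([1595, 202, 0]) stool();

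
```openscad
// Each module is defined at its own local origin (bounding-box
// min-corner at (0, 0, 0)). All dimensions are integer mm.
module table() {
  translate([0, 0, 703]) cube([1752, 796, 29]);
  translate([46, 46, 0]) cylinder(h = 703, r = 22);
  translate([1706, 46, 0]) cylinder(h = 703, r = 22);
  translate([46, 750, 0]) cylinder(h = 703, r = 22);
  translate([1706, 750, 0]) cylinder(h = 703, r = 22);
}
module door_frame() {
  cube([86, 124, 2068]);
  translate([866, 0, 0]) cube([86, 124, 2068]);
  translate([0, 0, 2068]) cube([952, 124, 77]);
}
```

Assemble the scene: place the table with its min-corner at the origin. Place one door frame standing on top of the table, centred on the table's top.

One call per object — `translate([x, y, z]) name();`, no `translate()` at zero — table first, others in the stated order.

table();
translate([400, 336, 732]) door_frame();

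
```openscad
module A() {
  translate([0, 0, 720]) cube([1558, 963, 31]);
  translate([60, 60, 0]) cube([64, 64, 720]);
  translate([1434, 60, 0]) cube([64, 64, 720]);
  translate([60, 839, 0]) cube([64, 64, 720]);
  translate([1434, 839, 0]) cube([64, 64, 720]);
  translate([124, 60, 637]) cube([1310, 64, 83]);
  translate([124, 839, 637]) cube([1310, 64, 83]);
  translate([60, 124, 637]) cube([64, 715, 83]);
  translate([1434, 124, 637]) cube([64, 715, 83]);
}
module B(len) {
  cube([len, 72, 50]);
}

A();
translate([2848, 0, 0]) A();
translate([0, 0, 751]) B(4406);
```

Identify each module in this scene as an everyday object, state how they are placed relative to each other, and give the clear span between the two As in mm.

Second table starts at x = 2848; first ends at x = 1558; clear span = 2848 − 1558 = 1290 mm.

A is a table. B is a beam. A beam spans the tops of two tables. The clear span between the two tables is 1290 mm.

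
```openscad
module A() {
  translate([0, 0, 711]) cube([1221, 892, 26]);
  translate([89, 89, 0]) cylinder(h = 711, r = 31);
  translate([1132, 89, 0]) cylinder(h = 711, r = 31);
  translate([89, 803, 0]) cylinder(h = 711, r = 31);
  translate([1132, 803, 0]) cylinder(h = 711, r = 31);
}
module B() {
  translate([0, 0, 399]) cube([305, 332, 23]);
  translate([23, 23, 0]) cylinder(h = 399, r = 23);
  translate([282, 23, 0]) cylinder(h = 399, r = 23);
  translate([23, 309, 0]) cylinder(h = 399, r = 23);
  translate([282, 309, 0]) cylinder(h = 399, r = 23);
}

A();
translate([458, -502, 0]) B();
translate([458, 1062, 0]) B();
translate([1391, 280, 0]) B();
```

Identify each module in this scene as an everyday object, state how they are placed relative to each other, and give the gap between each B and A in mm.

Each stool's nearest face is 170 mm from the table's bounding box.

A is a table. B is a stool. Three stools sit around the table at the −y, +y, +x sides. The gap between each stool and the table is 170 mm.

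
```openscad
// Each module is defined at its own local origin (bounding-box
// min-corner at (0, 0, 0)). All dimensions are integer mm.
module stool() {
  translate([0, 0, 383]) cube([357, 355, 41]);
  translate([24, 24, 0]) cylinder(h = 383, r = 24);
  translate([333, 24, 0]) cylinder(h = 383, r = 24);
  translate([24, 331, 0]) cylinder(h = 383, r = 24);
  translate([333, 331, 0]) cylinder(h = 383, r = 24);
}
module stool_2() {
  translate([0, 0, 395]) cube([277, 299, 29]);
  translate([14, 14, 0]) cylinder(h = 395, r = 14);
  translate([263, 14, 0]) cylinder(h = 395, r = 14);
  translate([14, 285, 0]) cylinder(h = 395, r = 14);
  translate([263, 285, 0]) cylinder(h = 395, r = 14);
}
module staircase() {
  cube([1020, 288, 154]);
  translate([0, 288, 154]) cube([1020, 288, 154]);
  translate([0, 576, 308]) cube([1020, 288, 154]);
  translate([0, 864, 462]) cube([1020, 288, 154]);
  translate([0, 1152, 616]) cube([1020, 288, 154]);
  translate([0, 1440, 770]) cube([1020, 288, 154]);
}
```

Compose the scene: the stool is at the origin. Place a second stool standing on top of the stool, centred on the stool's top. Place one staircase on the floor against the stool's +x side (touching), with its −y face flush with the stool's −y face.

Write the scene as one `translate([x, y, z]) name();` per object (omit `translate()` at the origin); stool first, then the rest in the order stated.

stool();
translate([40, 28, 424]) stool_2();
translate([357, 0, 0]) staircase();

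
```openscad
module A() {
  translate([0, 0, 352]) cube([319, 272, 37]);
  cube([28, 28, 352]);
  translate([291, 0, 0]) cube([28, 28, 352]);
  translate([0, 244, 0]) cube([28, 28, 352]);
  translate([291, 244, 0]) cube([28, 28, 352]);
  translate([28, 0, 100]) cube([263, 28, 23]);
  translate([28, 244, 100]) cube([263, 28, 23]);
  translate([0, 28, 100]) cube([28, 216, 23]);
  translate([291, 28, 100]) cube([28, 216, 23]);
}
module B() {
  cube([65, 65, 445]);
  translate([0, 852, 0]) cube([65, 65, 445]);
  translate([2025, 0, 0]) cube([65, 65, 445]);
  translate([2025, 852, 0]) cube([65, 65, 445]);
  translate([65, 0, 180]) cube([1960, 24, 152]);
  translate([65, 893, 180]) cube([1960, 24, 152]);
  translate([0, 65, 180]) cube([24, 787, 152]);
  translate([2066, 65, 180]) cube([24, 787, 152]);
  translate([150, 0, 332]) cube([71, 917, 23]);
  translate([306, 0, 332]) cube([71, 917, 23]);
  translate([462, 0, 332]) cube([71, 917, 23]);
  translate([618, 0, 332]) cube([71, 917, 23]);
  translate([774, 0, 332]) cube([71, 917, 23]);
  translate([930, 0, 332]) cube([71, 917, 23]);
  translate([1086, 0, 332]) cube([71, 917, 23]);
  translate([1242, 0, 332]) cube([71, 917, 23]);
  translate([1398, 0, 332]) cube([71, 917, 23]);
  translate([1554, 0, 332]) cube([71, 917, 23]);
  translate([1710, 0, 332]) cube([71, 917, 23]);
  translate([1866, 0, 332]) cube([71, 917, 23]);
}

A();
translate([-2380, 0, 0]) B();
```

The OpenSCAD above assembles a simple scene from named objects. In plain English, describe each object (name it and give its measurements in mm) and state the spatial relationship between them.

A is a four-legged stool. The seat is a 319×272×37 mm slab whose top surface is at z = 389 mm; four square legs, each 28×28 mm in cross-section, run from the floor (z = 0) to the underside of the seat, each flush with a corner of the seat. Four stretchers, 28 mm wide and 23 mm tall, connect adjacent legs with their undersides at z = 100 mm, each running between the inner faces of the legs it joins and aligned with the legs' outer faces on the other axis.

B is a bed frame 2090 mm long (x) by 917 mm wide (y). Four 65×65 mm corner posts, 445 mm tall, at the corners of the footprint. Four rails of 24 mm thickness and 152 mm height run between adjacent posts with their undersides at z = 180 mm, their outer faces flush with the outside of the frame (the two x-running rails run between the posts' inner faces; the two y-running rails run between the posts' inner faces). 12 slats, each 71 mm wide (x) and 23 mm thick, lie across the top of the two x-running rails, running the full 917 mm width of the frame in y; the slats are evenly spaced along x between the inner faces of the end posts with equal gaps (rounded down to the nearest mm) at the −x end and between each pair — any rounding remainder accumulates at the +x end.

The bed frame is on the floor beside the stool on its −x side.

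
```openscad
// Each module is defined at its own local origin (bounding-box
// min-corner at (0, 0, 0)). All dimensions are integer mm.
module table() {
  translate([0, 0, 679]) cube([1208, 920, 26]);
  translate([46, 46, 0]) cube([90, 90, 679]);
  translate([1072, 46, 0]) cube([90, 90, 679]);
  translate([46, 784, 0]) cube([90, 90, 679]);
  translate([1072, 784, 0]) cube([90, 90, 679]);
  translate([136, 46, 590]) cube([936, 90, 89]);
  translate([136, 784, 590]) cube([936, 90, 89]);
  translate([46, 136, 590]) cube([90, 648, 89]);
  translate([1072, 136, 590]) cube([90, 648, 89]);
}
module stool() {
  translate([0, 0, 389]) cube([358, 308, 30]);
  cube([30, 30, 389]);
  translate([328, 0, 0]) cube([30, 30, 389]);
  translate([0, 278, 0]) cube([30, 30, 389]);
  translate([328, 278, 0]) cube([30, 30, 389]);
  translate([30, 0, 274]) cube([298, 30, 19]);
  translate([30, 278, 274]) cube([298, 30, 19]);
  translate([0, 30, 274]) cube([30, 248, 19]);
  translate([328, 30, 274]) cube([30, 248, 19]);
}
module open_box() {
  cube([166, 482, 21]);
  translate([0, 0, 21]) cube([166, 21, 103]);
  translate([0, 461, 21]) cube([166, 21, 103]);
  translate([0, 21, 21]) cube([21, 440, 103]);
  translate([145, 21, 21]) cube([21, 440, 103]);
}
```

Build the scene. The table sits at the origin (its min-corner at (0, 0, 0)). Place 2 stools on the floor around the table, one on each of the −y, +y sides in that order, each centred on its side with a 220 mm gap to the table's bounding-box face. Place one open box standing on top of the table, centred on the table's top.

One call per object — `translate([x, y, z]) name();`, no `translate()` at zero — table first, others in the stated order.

table();
translate([425, -528, 0]) stool();
translate([425, 1140, 0]) stool();
translate([521, 219, 705]) open_box();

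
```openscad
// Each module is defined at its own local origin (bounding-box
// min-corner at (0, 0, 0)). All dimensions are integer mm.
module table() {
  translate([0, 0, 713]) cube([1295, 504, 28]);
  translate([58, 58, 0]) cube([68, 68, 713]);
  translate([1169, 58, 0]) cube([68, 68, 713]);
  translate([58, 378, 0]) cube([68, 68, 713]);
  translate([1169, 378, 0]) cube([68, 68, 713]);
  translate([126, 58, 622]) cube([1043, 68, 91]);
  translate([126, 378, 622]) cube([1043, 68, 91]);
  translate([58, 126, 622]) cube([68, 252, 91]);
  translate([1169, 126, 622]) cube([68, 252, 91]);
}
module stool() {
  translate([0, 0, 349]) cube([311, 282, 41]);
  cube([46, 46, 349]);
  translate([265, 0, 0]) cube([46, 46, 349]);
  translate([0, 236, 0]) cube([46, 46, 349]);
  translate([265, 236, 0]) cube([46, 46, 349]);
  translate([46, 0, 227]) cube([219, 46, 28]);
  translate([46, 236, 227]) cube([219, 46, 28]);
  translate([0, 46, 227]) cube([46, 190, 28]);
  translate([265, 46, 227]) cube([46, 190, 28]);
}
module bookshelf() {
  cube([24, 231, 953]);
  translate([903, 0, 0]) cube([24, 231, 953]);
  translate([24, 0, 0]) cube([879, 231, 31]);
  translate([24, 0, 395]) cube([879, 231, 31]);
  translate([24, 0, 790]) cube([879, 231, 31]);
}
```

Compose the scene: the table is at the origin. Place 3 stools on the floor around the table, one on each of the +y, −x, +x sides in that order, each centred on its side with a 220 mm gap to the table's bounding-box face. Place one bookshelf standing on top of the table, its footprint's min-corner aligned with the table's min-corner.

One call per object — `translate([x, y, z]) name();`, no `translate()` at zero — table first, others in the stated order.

table();
translate([492, 724, 0]) stool();
translate([-531, 111, 0]) stool();
translate([1515, 111, 0]) stool();
translate([0, 0, 741]) bookshelf();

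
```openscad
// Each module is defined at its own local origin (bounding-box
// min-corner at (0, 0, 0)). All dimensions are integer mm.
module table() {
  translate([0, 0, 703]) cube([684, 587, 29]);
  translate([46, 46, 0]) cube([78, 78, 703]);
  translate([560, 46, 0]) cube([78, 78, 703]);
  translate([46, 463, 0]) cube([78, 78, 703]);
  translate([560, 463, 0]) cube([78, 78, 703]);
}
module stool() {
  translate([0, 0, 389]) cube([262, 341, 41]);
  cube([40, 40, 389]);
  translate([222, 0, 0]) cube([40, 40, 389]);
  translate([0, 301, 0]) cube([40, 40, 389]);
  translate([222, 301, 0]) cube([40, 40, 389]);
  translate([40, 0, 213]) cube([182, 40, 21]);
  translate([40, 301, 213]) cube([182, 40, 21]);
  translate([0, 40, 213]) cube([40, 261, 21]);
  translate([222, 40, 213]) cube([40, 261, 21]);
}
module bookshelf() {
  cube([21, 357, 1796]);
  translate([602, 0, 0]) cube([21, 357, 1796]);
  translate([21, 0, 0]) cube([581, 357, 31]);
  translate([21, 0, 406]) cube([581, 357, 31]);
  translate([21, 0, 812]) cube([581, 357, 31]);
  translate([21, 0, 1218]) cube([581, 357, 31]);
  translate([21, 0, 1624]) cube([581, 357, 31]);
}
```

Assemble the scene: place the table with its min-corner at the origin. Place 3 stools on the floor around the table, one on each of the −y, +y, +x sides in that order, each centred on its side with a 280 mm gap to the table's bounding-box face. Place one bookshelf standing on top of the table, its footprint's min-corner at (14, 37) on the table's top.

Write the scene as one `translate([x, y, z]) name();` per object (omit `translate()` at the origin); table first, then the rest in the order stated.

table();
translate([211, -621, 0]) stool();
translate([211, 867, 0]) stool();
translate([964, 123, 0]) stool();
translate([14, 37, 732]) bookshelf();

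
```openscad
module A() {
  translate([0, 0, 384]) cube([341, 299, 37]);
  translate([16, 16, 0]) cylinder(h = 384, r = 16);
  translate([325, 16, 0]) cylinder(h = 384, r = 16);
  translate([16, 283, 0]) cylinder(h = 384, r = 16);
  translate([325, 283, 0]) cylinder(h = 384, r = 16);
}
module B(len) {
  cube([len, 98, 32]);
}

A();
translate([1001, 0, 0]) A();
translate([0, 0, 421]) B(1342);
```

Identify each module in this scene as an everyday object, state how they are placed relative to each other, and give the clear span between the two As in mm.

Second stool starts at x = 1001; first ends at x = 341; clear span = 1001 − 341 = 660 mm.

A is a stool. B is a beam. A beam spans the tops of two stools. The clear span between the two stools is 660 mm.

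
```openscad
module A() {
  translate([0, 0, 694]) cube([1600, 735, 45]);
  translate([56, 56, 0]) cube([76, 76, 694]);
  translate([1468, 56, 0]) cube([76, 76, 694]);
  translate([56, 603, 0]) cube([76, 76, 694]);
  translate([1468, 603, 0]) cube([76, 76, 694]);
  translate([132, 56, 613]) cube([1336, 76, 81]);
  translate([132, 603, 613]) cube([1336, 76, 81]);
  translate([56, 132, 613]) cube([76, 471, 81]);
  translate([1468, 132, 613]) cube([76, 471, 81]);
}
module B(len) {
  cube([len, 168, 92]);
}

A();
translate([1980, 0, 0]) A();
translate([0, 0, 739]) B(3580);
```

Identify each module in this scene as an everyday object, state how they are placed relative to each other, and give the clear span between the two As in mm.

Second table starts at x = 1980; first ends at x = 1600; clear span = 1980 − 1600 = 380 mm.

A is a table. B is a beam. A beam spans the tops of two tables. The clear span between the two tables is 380 mm.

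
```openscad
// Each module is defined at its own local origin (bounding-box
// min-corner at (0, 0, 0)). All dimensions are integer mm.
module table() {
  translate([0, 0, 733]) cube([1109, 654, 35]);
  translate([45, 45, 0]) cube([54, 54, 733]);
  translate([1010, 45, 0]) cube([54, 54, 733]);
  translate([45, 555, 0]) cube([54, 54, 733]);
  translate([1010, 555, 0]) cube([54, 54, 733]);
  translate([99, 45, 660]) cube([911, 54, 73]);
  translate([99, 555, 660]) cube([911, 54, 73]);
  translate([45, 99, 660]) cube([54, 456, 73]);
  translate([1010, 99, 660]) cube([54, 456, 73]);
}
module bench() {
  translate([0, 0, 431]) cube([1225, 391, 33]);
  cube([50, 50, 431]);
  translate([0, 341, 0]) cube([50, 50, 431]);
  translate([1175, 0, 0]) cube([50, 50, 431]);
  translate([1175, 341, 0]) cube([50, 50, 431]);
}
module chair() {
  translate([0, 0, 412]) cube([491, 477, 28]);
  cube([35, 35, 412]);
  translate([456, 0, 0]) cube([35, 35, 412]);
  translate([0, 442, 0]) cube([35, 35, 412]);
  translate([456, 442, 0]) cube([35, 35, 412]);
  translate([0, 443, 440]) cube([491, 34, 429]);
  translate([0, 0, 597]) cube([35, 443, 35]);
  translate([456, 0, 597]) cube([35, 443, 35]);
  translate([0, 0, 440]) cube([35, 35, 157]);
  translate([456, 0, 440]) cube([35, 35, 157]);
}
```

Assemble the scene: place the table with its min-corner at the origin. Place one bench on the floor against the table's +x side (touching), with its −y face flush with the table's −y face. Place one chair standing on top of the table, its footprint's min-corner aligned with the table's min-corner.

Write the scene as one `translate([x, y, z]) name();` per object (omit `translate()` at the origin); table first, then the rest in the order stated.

table();
translate([1109, 0, 0]) bench();
translate([0, 0, 768]) chair();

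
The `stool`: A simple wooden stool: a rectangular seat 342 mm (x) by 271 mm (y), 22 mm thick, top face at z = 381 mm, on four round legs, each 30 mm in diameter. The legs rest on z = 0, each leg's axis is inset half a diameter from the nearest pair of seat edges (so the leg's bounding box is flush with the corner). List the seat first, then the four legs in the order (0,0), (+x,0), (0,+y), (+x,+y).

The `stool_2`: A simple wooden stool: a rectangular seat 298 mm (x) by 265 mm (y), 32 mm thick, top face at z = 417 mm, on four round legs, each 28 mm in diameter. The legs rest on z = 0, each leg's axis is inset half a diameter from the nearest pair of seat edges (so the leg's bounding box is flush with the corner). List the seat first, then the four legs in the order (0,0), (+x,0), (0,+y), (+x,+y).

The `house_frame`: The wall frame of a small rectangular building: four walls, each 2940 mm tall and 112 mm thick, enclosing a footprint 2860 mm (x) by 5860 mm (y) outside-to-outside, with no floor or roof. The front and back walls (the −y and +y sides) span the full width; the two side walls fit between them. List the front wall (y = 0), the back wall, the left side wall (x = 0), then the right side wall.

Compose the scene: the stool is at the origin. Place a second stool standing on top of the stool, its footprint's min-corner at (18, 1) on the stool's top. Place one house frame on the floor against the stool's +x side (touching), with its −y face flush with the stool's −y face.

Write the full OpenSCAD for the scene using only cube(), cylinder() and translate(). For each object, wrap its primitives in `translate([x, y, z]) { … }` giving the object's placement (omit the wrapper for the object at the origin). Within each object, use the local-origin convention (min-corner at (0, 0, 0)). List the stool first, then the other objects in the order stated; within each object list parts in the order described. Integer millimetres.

translate([0, 0, 359]) cube([342, 271, 22]);
translate([15, 15, 0]) cylinder(h = 359, r = 15);
translate([327, 15, 0]) cylinder(h = 359, r = 15);
translate([15, 256, 0]) cylinder(h = 359, r = 15);
translate([327, 256, 0]) cylinder(h = 359, r = 15);
translate([18, 1, 381]) {
  translate([0, 0, 385]) cube([298, 265, 32]);
  translate([14, 14, 0]) cylinder(h = 385, r = 14);
  translate([284, 14, 0]) cylinder(h = 385, r = 14);
  translate([14, 251, 0]) cylinder(h = 385, r = 14);
  translate([284, 251, 0]) cylinder(h = 385, r = 14);
}
translate([342, 0, 0]) {
  cube([2860, 112, 2940]);
  translate([0, 5748, 0]) cube([2860, 112, 2940]);
  translate([0, 112, 0]) cube([112, 5636, 2940]);
  translate([2748, 112, 0]) cube([112, 5636, 2940]);
}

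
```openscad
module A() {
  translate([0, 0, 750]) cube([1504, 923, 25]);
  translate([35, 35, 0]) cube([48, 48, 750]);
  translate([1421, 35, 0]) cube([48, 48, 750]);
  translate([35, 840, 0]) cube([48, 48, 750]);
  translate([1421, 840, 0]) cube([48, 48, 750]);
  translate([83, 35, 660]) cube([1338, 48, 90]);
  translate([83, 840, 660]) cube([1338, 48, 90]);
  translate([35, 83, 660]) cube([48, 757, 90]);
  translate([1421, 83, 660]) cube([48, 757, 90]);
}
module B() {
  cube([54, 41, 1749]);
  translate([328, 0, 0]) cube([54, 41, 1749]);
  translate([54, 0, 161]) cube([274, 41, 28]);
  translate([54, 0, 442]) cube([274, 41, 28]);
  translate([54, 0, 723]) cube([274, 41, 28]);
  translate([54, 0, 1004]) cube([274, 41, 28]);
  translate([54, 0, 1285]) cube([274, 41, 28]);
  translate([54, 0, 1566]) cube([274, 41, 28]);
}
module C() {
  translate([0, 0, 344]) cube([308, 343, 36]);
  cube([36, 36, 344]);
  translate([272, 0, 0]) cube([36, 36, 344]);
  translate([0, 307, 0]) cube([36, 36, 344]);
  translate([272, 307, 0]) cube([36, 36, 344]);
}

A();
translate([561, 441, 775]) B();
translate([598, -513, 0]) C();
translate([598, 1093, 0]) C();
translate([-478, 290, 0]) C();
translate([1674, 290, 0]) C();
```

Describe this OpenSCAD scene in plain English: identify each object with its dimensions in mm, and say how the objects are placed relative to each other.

A is a rectangular dining table. The top is 1504×923×25 mm with its upper surface at z = 775 mm. It stands on four 48×48 mm square legs, each inset 35 mm from the nearest pair of top edges, running from the floor to the underside of the top. Four apron rails, 48 mm thick and 90 mm tall, run between adjacent legs with their top edges flush with the underside of the top and their outer faces flush with the legs' outer faces.

B is a wooden ladder with two side rails of 54×41 mm section and 1749 mm height, set 382 mm apart overall. Between them run 6 rectangular rungs (41 mm deep, 28 mm thick), front faces flush with the rails' −y face. The bottom of the first rung is 161 mm above the floor and each subsequent rung is 281 mm higher than the one below.

C is a simple wooden stool: a rectangular seat 308 mm (x) by 343 mm (y), 36 mm thick, top face at z = 380 mm, on four square legs, each 36×36 mm in cross-section. The legs rest on z = 0, each flush with a corner of the seat.

The ladder is on top of the table, centred. Four stools sit around the table at the −y, +y, −x, +x sides.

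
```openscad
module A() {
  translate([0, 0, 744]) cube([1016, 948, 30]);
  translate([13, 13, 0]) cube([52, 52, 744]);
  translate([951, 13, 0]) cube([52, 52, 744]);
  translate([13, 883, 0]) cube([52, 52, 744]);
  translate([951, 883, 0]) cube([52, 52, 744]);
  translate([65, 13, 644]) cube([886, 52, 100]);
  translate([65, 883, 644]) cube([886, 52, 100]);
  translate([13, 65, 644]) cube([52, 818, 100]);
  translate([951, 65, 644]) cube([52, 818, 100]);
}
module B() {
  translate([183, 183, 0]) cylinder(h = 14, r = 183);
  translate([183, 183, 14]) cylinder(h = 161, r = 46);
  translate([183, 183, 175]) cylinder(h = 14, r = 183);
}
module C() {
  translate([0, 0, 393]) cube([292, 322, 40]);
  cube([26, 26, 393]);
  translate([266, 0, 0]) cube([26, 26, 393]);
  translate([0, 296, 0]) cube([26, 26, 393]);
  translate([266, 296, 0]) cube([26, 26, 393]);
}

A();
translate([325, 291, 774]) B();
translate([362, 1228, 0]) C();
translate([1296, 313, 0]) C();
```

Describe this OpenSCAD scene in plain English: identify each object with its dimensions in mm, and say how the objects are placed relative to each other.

A is a rectangular dining table. The top is 1016×948×30 mm with its upper surface at z = 774 mm. It stands on four 52×52 mm square legs, each inset 13 mm from the nearest pair of top edges, running from the floor to the underside of the top. Four apron rails, 52 mm thick and 100 mm tall, run between adjacent legs with their top edges flush with the underside of the top and their outer faces flush with the legs' outer faces.

B is a spool: two coaxial disc flanges of radius 183 mm and thickness 14 mm, joined by a core cylinder of radius 46 mm and height 161 mm. The lower flange rests on z = 0 and the three cylinders share a vertical axis.

C is a four-legged stool. The seat is 292×322 mm, 40 mm thick, top at z = 433 mm. It stands on four square legs, each 26×26 mm in cross-section, from z = 0 to the seat underside, each flush with a corner of the seat.

The spool is on top of the table, centred. Two stools sit around the table at the +y, +x sides.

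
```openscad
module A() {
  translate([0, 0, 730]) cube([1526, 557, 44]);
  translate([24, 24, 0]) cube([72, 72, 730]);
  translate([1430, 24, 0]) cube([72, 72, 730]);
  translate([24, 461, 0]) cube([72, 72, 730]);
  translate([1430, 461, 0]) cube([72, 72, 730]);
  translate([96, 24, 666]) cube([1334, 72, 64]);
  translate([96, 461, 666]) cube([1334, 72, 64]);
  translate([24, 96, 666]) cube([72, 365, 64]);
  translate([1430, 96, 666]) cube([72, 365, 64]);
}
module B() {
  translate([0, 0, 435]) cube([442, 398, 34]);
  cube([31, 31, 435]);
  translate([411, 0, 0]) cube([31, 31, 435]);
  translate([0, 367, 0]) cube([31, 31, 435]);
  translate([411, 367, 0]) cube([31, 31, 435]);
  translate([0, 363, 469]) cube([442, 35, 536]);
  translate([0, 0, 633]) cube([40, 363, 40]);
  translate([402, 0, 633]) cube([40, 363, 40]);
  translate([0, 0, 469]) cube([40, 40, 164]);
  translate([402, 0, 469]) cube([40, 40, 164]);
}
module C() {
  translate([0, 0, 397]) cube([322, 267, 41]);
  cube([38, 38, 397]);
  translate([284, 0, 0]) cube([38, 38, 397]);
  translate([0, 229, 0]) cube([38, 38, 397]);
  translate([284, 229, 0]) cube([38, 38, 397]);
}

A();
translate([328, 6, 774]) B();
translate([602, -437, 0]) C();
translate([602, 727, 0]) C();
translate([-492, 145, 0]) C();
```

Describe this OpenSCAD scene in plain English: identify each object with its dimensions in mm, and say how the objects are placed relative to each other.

A is a table: top 1526 mm (x) × 557 mm (y), 44 mm thick, upper face at z = 774 mm, on four 72×72 mm square legs, each inset 24 mm from the nearest pair of top edges, running from z = 0 to the bottom of the top. Four apron rails, 72 mm thick and 64 mm tall, run between adjacent legs with their top edges flush with the underside of the top and their outer faces flush with the legs' outer faces.

B is a chair: 442×398 mm seat, 34 mm thick, top at z = 469 mm, on four 31 mm square corner legs flush with the seat edges. A 35 mm thick backrest slab spans the full seat width, extending 536 mm above the seat top, its back face flush with the seat's +y edge. Two armrests of 40×40 mm section run along each side from the seat's front edge to the front of the backrest, top faces 204 mm above the seat top and outer faces flush with the seat's x-edges; a 40×40 mm post under the front of each armrest stands on the seat at the front corner.

C is a four-legged stool. The seat is a 322×267×41 mm slab whose top surface is at z = 438 mm; four square legs, each 38×38 mm in cross-section, run from the floor (z = 0) to the underside of the seat, each flush with a corner of the seat.

The chair is on top of the table. Three stools sit around the table at the −y, +y, −x sides.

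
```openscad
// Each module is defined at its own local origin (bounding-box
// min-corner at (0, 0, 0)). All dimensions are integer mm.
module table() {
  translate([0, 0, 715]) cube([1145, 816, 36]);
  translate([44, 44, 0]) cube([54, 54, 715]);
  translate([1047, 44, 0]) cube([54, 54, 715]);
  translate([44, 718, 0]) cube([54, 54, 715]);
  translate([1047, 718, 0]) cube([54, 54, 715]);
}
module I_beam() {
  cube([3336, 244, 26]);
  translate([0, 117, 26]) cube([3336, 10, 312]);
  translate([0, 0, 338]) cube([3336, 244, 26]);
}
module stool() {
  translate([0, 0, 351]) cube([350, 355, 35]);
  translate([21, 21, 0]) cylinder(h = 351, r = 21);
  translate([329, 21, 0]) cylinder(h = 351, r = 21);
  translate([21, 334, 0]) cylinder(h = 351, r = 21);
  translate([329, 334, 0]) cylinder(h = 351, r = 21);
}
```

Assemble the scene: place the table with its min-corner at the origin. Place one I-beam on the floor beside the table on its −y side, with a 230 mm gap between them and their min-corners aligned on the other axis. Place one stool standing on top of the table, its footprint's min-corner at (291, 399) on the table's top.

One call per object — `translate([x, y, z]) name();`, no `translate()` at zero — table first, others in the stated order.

table();
translate([0, -474, 0]) I_beam();
translate([291, 399, 751]) stool();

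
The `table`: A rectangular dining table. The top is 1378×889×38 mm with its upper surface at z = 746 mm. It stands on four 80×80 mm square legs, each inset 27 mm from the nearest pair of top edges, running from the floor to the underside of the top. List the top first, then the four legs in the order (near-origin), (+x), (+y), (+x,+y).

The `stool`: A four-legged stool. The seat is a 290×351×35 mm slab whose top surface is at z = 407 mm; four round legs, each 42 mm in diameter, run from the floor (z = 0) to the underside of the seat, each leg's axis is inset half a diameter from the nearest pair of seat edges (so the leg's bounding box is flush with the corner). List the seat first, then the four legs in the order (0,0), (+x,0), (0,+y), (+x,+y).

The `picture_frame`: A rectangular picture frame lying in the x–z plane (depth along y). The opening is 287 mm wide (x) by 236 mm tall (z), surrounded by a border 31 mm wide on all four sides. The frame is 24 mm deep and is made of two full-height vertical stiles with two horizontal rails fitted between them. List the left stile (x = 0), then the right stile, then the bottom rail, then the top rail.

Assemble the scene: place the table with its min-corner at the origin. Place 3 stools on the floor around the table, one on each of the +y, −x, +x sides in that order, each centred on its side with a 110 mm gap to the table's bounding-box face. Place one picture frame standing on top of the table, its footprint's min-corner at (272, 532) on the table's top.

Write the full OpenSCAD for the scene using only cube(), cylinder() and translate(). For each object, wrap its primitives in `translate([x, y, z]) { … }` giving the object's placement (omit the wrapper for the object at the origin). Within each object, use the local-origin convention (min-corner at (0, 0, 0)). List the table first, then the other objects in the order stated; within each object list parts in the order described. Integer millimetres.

translate([0, 0, 708]) cube([1378, 889, 38]);
translate([27, 27, 0]) cube([80, 80, 708]);
translate([1271, 27, 0]) cube([80, 80, 708]);
translate([27, 782, 0]) cube([80, 80, 708]);
translate([1271, 782, 0]) cube([80, 80, 708]);
translate([544, 999, 0]) {
  translate([0, 0, 372]) cube([290, 351, 35]);
  translate([21, 21, 0]) cylinder(h = 372, r = 21);
  translate([269, 21, 0]) cylinder(h = 372, r = 21);
  translate([21, 330, 0]) cylinder(h = 372, r = 21);
  translate([269, 330, 0]) cylinder(h = 372, r = 21);
}
translate([-400, 269, 0]) {
  translate([0, 0, 372]) cube([290, 351, 35]);
  translate([21, 21, 0]) cylinder(h = 372, r = 21);
  translate([269, 21, 0]) cylinder(h = 372, r = 21);
  translate([21, 330, 0]) cylinder(h = 372, r = 21);
  translate([269, 330, 0]) cylinder(h = 372, r = 21);
}
translate([1488, 269, 0]) {
  translate([0, 0, 372]) cube([290, 351, 35]);
  translate([21, 21, 0]) cylinder(h = 372, r = 21);
  translate([269, 21, 0]) cylinder(h = 372, r = 21);
  translate([21, 330, 0]) cylinder(h = 372, r = 21);
  translate([269, 330, 0]) cylinder(h = 372, r = 21);
}
translate([272, 532, 746]) {
  cube([31, 24, 298]);
  translate([318, 0, 0]) cube([31, 24, 298]);
  translate([31, 0, 0]) cube([287, 24, 31]);
  translate([31, 0, 267]) cube([287, 24, 31]);
}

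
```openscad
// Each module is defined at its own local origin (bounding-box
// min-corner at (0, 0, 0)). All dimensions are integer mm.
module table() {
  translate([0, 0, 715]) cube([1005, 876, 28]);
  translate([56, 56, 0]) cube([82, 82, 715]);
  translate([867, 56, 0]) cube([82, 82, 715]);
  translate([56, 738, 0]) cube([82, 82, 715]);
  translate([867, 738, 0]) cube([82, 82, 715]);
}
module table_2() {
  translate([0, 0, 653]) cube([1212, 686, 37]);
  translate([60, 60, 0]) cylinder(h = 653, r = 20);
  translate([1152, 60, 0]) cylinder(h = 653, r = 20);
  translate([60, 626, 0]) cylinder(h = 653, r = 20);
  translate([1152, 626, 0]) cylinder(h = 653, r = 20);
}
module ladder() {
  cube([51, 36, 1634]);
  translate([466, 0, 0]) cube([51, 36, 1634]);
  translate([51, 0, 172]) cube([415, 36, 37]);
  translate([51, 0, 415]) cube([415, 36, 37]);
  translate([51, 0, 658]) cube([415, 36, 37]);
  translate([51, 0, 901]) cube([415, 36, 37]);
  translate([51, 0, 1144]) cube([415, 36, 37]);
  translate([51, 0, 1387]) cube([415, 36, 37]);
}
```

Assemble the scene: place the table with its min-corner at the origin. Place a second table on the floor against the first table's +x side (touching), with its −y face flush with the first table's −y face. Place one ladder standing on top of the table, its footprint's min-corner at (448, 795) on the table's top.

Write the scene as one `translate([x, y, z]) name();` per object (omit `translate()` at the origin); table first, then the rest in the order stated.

table();
translate([1005, 0, 0]) table_2();
translate([448, 795, 743]) ladder();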